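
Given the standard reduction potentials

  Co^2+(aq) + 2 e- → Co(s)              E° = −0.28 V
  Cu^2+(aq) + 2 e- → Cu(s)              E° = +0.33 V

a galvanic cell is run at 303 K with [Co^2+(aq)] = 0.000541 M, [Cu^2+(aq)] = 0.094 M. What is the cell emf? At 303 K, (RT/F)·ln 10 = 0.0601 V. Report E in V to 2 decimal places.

Since E°(Cu²⁺/Cu) > E°(Co²⁺/Co), Cu²⁺/Cu serves as the cathode.
E°cell = E°cat − E°an = +0.33 − (−0.28) = +0.61 V; n = 2.
Balancing gives Cu^2+(aq) + Co(s) → Cu(s) + Co^2+(aq); hence Q = [Co^2+(aq)] / [Cu^2+(aq)] = 0.00576 (log Q = −2.240).
E = E° − (0.0601/n)·log Q = +0.61 − (0.0601/2)(−2.240) = +0.68 V.

+0.68 V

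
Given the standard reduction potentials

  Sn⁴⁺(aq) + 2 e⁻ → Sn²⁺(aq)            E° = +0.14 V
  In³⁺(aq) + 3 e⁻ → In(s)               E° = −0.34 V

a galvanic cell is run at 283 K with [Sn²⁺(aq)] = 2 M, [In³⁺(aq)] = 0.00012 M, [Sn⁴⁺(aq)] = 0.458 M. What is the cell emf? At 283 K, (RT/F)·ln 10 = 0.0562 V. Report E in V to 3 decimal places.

+0.535 V

Since E°(Sn⁴⁺/Sn²⁺) > E°(In³⁺/In), Sn⁴⁺/Sn²⁺ serves as the cathode.
E°cell = E°cat − E°an = +0.14 − (−0.34) = +0.48 V; n = 6.
For the overall reaction 3 Sn⁴⁺(aq) + 2 In(s) → 3 Sn²⁺(aq) + 2 In³⁺(aq), Q = ([Sn²⁺(aq)]^3·[In³⁺(aq)]^2) / [Sn⁴⁺(aq)]^3 = 1.2×10^−6, giving log Q = −5.921.
By the Nernst equation, E = +0.48 − (0.0562/6)·(−5.921) = +0.535 V.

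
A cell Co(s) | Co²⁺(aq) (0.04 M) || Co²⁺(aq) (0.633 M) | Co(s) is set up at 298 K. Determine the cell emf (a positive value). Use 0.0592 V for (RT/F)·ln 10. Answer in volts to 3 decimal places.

For a concentration cell E°cell = 0, since both electrodes use the same couple.
The compartment with the higher Co²⁺(aq) concentration (0.633 M) acts as the cathode; ions are reduced there and produced at the dilute (0.04 M) anode.
With n = 2, Ecell = −(0.0592/2)·log([dilute]/[conc]) = −(0.0592/2)·log(0.04/0.633) = +0.036 V.

0.036 V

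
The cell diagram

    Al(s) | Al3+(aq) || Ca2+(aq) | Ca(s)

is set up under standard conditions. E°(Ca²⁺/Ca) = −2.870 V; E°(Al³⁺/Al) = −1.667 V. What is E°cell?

−1.203 V

By convention the left-hand electrode in cell notation is the anode (oxidation) and the right-hand electrode is the cathode (reduction).
E°cell = E°(right) − E°(left) = −2.870 − (−1.667) = −1.203 V.
The negative sign shows that, as written, the cell would require an external voltage to drive the reaction.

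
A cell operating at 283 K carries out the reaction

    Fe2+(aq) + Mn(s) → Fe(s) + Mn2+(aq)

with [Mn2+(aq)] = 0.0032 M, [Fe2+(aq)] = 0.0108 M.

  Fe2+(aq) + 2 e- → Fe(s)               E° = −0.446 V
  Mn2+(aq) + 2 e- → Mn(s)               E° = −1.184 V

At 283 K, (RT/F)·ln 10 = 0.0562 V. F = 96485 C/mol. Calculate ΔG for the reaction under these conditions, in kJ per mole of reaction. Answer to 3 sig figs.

−145 kJ/mol

The standard cell potential is −0.446 − (−1.184) = +0.738 V, with n = 2 electrons in the balanced equation.
The reaction quotient is [Mn2+(aq)] / [Fe2+(aq)] = 0.296; by Nernst, E = +0.738 − (0.0562/2)(−0.528) = +0.7528 V.
ΔG = −nFE = −(2)(96485)(+0.7528) J/mol = −145 kJ/mol.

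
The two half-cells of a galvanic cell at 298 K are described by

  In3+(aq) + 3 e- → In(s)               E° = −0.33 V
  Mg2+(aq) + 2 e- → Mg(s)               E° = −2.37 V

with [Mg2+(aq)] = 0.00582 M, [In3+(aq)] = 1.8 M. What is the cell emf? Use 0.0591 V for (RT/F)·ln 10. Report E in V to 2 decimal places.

+2.11 V

In³⁺/In is reduced (cathode, E° = −0.33 V) and Mg²⁺/Mg is oxidized (anode).
E°cell = E°cat − E°an = −0.33 − (−2.37) = +2.04 V; n = 6.
The balanced reaction is 2 In3+(aq) + 3 Mg(s) → 2 In(s) + 3 Mg2+(aq), so Q = [Mg2+(aq)]^3 / [In3+(aq)]^2 = 6.08×10^−8 and log Q = −7.216.
By the Nernst equation, E = +2.04 − (0.0591/6)·(−7.216) = +2.11 V.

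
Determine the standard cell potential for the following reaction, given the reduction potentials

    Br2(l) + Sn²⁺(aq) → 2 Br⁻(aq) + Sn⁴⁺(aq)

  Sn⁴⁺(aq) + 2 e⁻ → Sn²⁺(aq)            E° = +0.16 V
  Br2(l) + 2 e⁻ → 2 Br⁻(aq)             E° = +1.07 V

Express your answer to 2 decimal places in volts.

Br2(l) gains electrons, so the Br₂/Br⁻ couple is the cathode; the Sn⁴⁺/Sn²⁺ couple is the anode.
E°cell = E°(cathode) − E°(anode) = +1.07 − (+0.16) = +0.91 V.

+0.91 V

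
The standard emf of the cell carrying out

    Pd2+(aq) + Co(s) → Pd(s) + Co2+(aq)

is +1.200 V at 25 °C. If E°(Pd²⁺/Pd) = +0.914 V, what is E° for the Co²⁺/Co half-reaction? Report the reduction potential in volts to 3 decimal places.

−0.286 V

In the reaction as written the Pd²⁺/Pd couple is reduced (cathode) and Co²⁺/Co is oxidized (anode), so E°cell = E°(Pd²⁺/Pd) − E°(Co²⁺/Co).
E°(Co²⁺/Co) = E°(cathode) − E°cell = +0.914 − (+1.200) = −0.286 V.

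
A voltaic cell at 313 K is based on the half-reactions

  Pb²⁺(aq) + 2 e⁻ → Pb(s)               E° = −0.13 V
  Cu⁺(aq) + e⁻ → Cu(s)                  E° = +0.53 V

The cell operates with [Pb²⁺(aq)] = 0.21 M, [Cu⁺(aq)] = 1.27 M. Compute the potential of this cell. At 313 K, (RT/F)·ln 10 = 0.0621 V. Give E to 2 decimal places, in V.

+0.69 V

Cu⁺/Cu is reduced (cathode, E° = +0.53 V) and Pb²⁺/Pb is oxidized (anode).
E°cell = E°cat − E°an = +0.53 − (−0.13) = +0.66 V; n = 2.
For the overall reaction 2 Cu⁺(aq) + Pb(s) → 2 Cu(s) + Pb²⁺(aq), Q = [Pb²⁺(aq)] / [Cu⁺(aq)]^2 = 0.13, giving log Q = −0.885.
E = E° − (0.0621/n)·log Q = +0.66 − (0.0621/2)(−0.885) = +0.69 V.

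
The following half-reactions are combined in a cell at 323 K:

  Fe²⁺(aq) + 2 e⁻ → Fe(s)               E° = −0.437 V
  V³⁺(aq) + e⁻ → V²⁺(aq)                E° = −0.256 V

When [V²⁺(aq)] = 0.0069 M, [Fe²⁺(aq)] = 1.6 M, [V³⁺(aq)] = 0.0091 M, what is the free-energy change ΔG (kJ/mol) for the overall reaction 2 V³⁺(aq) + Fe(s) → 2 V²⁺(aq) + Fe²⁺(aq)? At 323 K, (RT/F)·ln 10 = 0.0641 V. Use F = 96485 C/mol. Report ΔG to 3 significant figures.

−35.2 kJ/mol

The standard cell potential is −0.256 − (−0.437) = +0.181 V, with n = 2 electrons in the balanced equation.
Here Q = ([V²⁺(aq)]^2·[Fe²⁺(aq)]) / [V³⁺(aq)]^2 = 0.92 (log Q = −0.036), giving E = +0.181 − (0.0641/2)·(−0.036) = +0.1822 V.
ΔG = −nFE = −(2)(96485)(+0.1822) J/mol = −35.2 kJ/mol.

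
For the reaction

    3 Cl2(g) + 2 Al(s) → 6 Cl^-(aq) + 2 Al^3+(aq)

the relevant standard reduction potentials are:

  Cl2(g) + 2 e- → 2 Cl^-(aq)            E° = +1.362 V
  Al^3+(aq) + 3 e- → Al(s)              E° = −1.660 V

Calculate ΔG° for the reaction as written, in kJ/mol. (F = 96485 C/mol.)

In the reaction as written Cl2(g) is reduced, so the Cl₂/Cl⁻ couple is the cathode and Al³⁺/Al is the anode.
E°cell = +1.362 − (−1.660) = +3.022 V; balancing electrons gives n = 6.
ΔG° = −nFE°cell = −(6)(96485)(+3.022) J/mol = −1749 kJ/mol.

−1749 kJ/mol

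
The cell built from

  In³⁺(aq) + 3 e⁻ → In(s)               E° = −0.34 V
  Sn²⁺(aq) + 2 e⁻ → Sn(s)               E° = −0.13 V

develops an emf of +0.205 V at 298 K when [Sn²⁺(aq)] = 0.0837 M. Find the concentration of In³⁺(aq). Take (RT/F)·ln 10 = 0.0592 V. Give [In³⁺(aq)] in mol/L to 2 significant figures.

0.043 M

The Sn²⁺/Sn couple has the larger reduction potential, so it is the cathode: E°cell = −0.13 − (−0.34) = +0.21 V and n = 6.
From the Nernst equation, log Q = n(E° − E)/0.0592 = 6·(+0.21 − (+0.205))/0.0592 = 0.507.
Balancing electrons gives 3 Sn²⁺(aq) + 2 In(s) → 3 Sn(s) + 2 In³⁺(aq); thus Q = [In³⁺(aq)]^2 / [Sn²⁺(aq)]^3.
Isolating [In³⁺(aq)] in Q = 10^{0.507} yields log [In³⁺(aq)] = −1.362, i.e. 0.043 M.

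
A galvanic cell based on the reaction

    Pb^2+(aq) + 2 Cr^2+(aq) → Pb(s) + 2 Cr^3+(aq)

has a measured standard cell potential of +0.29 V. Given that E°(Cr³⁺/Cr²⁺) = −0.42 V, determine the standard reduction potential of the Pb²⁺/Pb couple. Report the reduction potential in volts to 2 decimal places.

In the reaction as written the Pb²⁺/Pb couple is reduced (cathode) and Cr³⁺/Cr²⁺ is oxidized (anode), so E°cell = E°(Pb²⁺/Pb) − E°(Cr³⁺/Cr²⁺).
E°(Pb²⁺/Pb) = E°cell + E°(anode) = +0.29 + (−0.42) = −0.13 V.

−0.13 V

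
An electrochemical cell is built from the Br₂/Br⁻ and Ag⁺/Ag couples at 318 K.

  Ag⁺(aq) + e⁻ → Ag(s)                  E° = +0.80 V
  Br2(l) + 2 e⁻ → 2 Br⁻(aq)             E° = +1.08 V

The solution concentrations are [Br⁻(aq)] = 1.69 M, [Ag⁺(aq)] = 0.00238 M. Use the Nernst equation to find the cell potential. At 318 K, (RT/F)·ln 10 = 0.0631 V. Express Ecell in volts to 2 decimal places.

+0.43 V

Br₂/Br⁻ is reduced (cathode, E° = +1.08 V) and Ag⁺/Ag is oxidized (anode).
The standard potential is +1.08 − (+0.80) = +0.28 V and the balanced reaction transfers n = 2 electrons.
The balanced reaction is Br2(l) + 2 Ag(s) → 2 Br⁻(aq) + 2 Ag⁺(aq), so Q = [Br⁻(aq)]^2·[Ag⁺(aq)]^2 = 1.62×10^−5 and log Q = −4.791.
Applying E = E° − (RT ln10/nF)·log Q gives +0.28 − (0.0631/2)(−4.791) = +0.43 V.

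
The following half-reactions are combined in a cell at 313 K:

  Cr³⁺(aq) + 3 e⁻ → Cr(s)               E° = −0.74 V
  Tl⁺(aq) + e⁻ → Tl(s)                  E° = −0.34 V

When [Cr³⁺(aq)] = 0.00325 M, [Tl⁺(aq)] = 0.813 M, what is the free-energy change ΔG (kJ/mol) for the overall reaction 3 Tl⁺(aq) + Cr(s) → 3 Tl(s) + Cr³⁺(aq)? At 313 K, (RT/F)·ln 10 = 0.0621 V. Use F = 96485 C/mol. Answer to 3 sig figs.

−129 kJ/mol

The standard cell potential is −0.34 − (−0.74) = +0.40 V, with n = 3 electrons in the balanced equation.
Q = [Cr³⁺(aq)] / [Tl⁺(aq)]^3 = 0.00605, so log Q = −2.218 and E = +0.40 − (0.0621/3)(−2.218) = +0.4459 V.
ΔG = −nFE = −(3)(96485)(+0.4459) J/mol = −129 kJ/mol.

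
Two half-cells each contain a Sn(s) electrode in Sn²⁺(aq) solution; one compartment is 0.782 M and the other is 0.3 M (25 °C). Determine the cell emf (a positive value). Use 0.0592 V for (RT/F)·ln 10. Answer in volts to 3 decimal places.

For a concentration cell E°cell = 0, since both electrodes use the same couple.
The compartment with the higher Sn²⁺(aq) concentration (0.782 M) acts as the cathode; ions are reduced there and produced at the dilute (0.3 M) anode.
With n = 2, Ecell = −(0.0592/2)·log([dilute]/[conc]) = −(0.0592/2)·log(0.3/0.782) = +0.012 V.

0.012 V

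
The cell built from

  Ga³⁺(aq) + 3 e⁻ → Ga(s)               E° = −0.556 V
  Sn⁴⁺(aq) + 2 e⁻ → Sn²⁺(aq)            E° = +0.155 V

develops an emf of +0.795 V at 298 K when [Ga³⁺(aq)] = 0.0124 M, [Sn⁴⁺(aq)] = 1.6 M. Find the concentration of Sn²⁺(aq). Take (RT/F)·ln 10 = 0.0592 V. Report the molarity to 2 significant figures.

The Sn⁴⁺/Sn²⁺ couple has the larger reduction potential, so it is the cathode: E°cell = +0.155 − (−0.556) = +0.711 V and n = 6.
From the Nernst equation, log Q = n(E° − E)/0.0592 = 6·(+0.711 − (+0.795))/0.0592 = −8.514.
Balancing electrons gives 3 Sn⁴⁺(aq) + 2 Ga(s) → 3 Sn²⁺(aq) + 2 Ga³⁺(aq); thus Q = ([Sn²⁺(aq)]^3·[Ga³⁺(aq)]^2) / [Sn⁴⁺(aq)]^3.
Substituting the known concentrations and solving, log [Sn²⁺(aq)] = −1.363 and [Sn²⁺(aq)] = 0.043 M.

0.043 M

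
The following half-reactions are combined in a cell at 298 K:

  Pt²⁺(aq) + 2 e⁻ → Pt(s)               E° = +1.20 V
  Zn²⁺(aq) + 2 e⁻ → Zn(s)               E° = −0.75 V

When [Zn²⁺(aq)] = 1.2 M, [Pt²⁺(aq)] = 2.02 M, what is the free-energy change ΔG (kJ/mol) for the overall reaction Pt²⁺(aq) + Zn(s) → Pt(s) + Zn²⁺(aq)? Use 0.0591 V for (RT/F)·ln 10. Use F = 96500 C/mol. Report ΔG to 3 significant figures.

The standard cell potential is +1.20 − (−0.75) = +1.95 V, with n = 2 electrons in the balanced equation.
Here Q = [Zn²⁺(aq)] / [Pt²⁺(aq)] = 0.594 (log Q = −0.226), giving E = +1.95 − (0.0591/2)·(−0.226) = +1.9567 V.
Then ΔG = −nFE = −2 × 96500 × +1.9567 J/mol = −378 kJ/mol.

−378 kJ/mol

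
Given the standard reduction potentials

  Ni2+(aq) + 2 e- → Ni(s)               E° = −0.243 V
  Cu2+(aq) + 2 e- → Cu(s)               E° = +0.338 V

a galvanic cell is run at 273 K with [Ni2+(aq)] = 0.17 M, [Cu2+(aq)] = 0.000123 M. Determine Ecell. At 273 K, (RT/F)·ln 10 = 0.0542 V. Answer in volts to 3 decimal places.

+0.496 V

Since E°(Cu²⁺/Cu) > E°(Ni²⁺/Ni), Cu²⁺/Cu serves as the cathode.
E°cell = E°cat − E°an = +0.338 − (−0.243) = +0.581 V; n = 2.
For the overall reaction Cu2+(aq) + Ni(s) → Cu(s) + Ni2+(aq), Q = [Ni2+(aq)] / [Cu2+(aq)] = 1.38×10^3, giving log Q = 3.141.
Applying E = E° − (RT ln10/nF)·log Q gives +0.581 − (0.0542/2)(3.141) = +0.496 V.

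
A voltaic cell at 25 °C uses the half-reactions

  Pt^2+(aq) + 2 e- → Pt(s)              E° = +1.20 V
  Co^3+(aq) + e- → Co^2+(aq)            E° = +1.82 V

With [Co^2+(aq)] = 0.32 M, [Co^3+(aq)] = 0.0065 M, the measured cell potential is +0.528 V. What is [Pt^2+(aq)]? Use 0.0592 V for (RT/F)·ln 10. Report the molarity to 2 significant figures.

0.53 M

Co³⁺/Co²⁺ is the cathode (higher E°); E°cell = +1.82 − (+1.20) = +0.62 V with n = 2.
Rearranging E = E° − (0.0592/n)·log Q gives log Q = 2(+0.62 − (+0.528))/0.0592 = 3.108.
The balanced reaction is 2 Co^3+(aq) + Pt(s) → 2 Co^2+(aq) + Pt^2+(aq), so Q = ([Co^2+(aq)]^2·[Pt^2+(aq)]) / [Co^3+(aq)]^2.
Substituting the known concentrations and solving, log [Pt^2+(aq)] = −0.276 and [Pt^2+(aq)] = 0.53 M.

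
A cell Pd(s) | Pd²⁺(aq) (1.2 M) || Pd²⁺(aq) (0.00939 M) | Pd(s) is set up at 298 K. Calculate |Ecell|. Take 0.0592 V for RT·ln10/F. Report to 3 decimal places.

For a concentration cell E°cell = 0, since both electrodes use the same couple.
The compartment with the higher Pd²⁺(aq) concentration (1.2 M) acts as the cathode; ions are reduced there and produced at the dilute (0.00939 M) anode.
With n = 2, Ecell = −(0.0592/2)·log([dilute]/[conc]) = −(0.0592/2)·log(0.00939/1.2) = +0.062 V.

0.062 V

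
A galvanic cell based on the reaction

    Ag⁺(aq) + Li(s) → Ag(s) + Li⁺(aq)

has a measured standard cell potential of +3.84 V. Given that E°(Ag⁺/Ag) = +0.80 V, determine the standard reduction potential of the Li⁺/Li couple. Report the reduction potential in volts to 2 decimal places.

−3.04 V

In the reaction as written the Ag⁺/Ag couple is reduced (cathode) and Li⁺/Li is oxidized (anode), so E°cell = E°(Ag⁺/Ag) − E°(Li⁺/Li).
E°(Li⁺/Li) = E°(cathode) − E°cell = +0.80 − (+3.84) = −3.04 V.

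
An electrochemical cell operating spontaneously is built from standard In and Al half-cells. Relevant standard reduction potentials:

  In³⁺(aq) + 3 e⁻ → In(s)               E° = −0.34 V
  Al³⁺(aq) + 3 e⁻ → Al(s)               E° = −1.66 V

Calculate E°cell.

The In³⁺/In couple has the higher E°, so In ion is reduced (cathode) and Al is oxidized (anode).
E°cell = E°(cathode) − E°(anode) = −0.34 − (−1.66) = +1.32 V.

+1.32 V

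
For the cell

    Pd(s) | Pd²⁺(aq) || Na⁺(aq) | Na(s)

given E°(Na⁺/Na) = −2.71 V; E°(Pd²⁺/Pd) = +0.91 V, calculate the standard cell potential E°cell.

−3.62 V

By convention the left-hand electrode in cell notation is the anode (oxidation) and the right-hand electrode is the cathode (reduction).
E°cell = E°(right) − E°(left) = −2.71 − (+0.91) = −3.62 V.
The negative sign shows that, as written, the cell would require an external voltage to drive the reaction.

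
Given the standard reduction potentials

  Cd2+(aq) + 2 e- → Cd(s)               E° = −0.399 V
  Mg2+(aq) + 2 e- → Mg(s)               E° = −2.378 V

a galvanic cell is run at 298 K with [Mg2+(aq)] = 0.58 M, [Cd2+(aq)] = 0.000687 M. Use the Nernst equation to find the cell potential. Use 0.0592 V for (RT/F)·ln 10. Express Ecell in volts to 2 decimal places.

+1.89 V

Since E°(Cd²⁺/Cd) > E°(Mg²⁺/Mg), Cd²⁺/Cd serves as the cathode.
E°cell = E°cat − E°an = −0.399 − (−2.378) = +1.979 V; n = 2.
Balancing gives Cd2+(aq) + Mg(s) → Cd(s) + Mg2+(aq); hence Q = [Mg2+(aq)] / [Cd2+(aq)] = 844 (log Q = 2.926).
E = E° − (0.0592/n)·log Q = +1.979 − (0.0592/2)(2.926) = +1.89 V.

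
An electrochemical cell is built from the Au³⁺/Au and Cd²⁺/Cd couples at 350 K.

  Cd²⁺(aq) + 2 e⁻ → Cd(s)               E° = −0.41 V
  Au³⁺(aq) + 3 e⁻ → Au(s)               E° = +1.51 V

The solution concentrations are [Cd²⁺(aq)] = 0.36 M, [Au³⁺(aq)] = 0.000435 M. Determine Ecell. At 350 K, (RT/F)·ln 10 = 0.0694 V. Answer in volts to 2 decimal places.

Since E°(Au³⁺/Au) > E°(Cd²⁺/Cd), Au³⁺/Au serves as the cathode.
E°cell = E°cat − E°an = +1.51 − (−0.41) = +1.92 V; n = 6.
For the overall reaction 2 Au³⁺(aq) + 3 Cd(s) → 2 Au(s) + 3 Cd²⁺(aq), Q = [Cd²⁺(aq)]^3 / [Au³⁺(aq)]^2 = 2.47×10^5, giving log Q = 5.392.
E = E° − (0.0694/n)·log Q = +1.92 − (0.0694/6)(5.392) = +1.86 V.

+1.86 V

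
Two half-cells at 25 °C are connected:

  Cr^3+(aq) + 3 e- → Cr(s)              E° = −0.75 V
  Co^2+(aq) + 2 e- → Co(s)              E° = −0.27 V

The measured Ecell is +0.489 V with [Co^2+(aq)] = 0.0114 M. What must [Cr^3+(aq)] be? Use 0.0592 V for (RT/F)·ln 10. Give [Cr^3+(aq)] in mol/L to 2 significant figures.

Co²⁺/Co is the cathode (higher E°); E°cell = −0.27 − (−0.75) = +0.48 V with n = 6.
Since E = E° − (0.0592/n)·log Q, log Q = n(E° − E)/0.0592 = −0.912.
For 3 Co^2+(aq) + 2 Cr(s) → 3 Co(s) + 2 Cr^3+(aq), the reaction quotient is Q = [Cr^3+(aq)]^2 / [Co^2+(aq)]^3.
Isolating [Cr^3+(aq)] in Q = 10^{−0.912} yields log [Cr^3+(aq)] = −3.371, i.e. 0.00043 M.

0.00043 M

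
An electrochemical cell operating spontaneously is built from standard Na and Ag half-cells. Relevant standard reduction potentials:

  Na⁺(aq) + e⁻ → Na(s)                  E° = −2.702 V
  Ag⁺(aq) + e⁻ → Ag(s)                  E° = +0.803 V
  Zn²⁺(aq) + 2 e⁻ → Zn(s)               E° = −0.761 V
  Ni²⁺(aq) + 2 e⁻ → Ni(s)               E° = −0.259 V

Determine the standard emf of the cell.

+3.505 V

The Ag⁺/Ag couple has the higher E°, so Ag ion is reduced (cathode) and Na is oxidized (anode).
E°cell = E°(cathode) − E°(anode) = +0.803 − (−2.702) = +3.505 V.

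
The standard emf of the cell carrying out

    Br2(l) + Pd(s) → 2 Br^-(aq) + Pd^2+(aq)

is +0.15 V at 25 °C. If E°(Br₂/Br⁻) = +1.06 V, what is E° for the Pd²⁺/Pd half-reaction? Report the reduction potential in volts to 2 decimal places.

+0.91 V

In the reaction as written the Br₂/Br⁻ couple is reduced (cathode) and Pd²⁺/Pd is oxidized (anode), so E°cell = E°(Br₂/Br⁻) − E°(Pd²⁺/Pd).
E°(Pd²⁺/Pd) = E°(cathode) − E°cell = +1.06 − (+0.15) = +0.91 V.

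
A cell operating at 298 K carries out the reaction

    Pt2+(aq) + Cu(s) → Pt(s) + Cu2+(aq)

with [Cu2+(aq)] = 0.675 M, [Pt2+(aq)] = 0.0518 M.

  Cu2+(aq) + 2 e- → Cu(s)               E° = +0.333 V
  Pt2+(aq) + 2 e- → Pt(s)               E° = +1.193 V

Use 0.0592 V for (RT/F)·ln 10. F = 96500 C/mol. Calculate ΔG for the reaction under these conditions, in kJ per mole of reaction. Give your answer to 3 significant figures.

With Pt²⁺/Pt reduced at the cathode, E°cell = +1.193 − (+0.333) = +0.860 V and n = 2.
Here Q = [Cu2+(aq)] / [Pt2+(aq)] = 13 (log Q = 1.115), giving E = +0.860 − (0.0592/2)·(1.115) = +0.8270 V.
ΔG = −nFE = −(2)(96500)(+0.8270) J/mol = −160 kJ/mol.

−160 kJ/mol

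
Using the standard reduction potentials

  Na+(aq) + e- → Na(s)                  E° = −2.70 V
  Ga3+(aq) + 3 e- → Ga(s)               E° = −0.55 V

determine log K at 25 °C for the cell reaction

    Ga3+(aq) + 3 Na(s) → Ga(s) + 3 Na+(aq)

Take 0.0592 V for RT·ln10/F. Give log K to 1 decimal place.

log K = 109.0

The Ga³⁺/Ga couple is reduced (cathode); E°cell = −0.55 − (−2.70) = +2.15 V with n = 3.
At equilibrium E = 0, so log K = nE°cell / 0.0592 = (3)(+2.15) / 0.0592 = 109.0.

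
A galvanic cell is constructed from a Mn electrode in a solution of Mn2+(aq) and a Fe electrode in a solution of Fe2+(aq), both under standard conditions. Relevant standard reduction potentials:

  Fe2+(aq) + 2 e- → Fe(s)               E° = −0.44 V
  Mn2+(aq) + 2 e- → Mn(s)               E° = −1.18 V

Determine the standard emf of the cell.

The Fe²⁺/Fe couple has the higher E°, so Fe ion is reduced (cathode) and Mn is oxidized (anode).
E°cell = E°(cathode) − E°(anode) = −0.44 − (−1.18) = +0.74 V.

+0.74 V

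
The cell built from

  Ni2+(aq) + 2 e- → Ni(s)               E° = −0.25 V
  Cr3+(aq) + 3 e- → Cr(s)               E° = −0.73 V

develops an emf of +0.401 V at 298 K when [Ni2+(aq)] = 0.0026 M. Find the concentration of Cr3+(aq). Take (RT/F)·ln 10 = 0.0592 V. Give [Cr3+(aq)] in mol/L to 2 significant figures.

1.3 M

With Ni²⁺/Ni at the cathode and Cr³⁺/Cr at the anode, E°cell = −0.25 − (−0.73) = +0.48 V (n = 6).
Rearranging E = E° − (0.0592/n)·log Q gives log Q = 6(+0.48 − (+0.401))/0.0592 = 8.007.
The balanced reaction is 3 Ni2+(aq) + 2 Cr(s) → 3 Ni(s) + 2 Cr3+(aq), so Q = [Cr3+(aq)]^2 / [Ni2+(aq)]^3.
Substituting the known concentrations and solving, log [Cr3+(aq)] = 0.126 and [Cr3+(aq)] = 1.3 M.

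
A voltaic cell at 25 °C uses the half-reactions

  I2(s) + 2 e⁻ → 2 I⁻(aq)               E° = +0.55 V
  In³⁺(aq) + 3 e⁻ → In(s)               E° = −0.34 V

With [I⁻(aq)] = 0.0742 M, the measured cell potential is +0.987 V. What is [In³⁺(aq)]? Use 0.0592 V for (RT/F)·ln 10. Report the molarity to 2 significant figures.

With I₂/I⁻ at the cathode and In³⁺/In at the anode, E°cell = +0.55 − (−0.34) = +0.89 V (n = 6).
Rearranging E = E° − (0.0592/n)·log Q gives log Q = 6(+0.89 − (+0.987))/0.0592 = −9.831.
Balancing electrons gives 3 I2(s) + 2 In(s) → 6 I⁻(aq) + 2 In³⁺(aq); thus Q = [I⁻(aq)]^6·[In³⁺(aq)]^2.
Isolating [In³⁺(aq)] in Q = 10^{−9.831} yields log [In³⁺(aq)] = −1.527, i.e. 0.030 M.

0.030 M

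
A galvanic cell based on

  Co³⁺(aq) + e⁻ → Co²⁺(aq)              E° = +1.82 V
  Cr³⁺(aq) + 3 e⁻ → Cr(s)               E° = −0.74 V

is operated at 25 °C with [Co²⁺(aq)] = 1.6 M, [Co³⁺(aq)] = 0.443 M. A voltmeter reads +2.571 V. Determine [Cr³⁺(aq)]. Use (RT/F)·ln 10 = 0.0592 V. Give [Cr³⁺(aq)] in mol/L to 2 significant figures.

0.0059 M

Co³⁺/Co²⁺ is the cathode (higher E°); E°cell = +1.82 − (−0.74) = +2.56 V with n = 3.
Rearranging E = E° − (0.0592/n)·log Q gives log Q = 3(+2.56 − (+2.571))/0.0592 = −0.557.
The balanced reaction is 3 Co³⁺(aq) + Cr(s) → 3 Co²⁺(aq) + Cr³⁺(aq), so Q = ([Co²⁺(aq)]^3·[Cr³⁺(aq)]) / [Co³⁺(aq)]^3.
Solving for the unknown gives log [Cr³⁺(aq)] = −2.230, so [Cr³⁺(aq)] ≈ 0.0059 M.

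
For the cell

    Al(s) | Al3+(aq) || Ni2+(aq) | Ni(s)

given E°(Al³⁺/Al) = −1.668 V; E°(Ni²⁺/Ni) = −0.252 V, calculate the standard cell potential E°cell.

By convention the left-hand electrode in cell notation is the anode (oxidation) and the right-hand electrode is the cathode (reduction).
E°cell = E°(right) − E°(left) = −0.252 − (−1.668) = +1.416 V.

+1.416 V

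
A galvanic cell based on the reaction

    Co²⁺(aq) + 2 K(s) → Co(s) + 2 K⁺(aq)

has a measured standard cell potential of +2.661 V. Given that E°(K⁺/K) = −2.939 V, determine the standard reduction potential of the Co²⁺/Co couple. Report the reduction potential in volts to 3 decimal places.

In the reaction as written the Co²⁺/Co couple is reduced (cathode) and K⁺/K is oxidized (anode), so E°cell = E°(Co²⁺/Co) − E°(K⁺/K).
E°(Co²⁺/Co) = E°cell + E°(anode) = +2.661 + (−2.939) = −0.278 V.

−0.278 V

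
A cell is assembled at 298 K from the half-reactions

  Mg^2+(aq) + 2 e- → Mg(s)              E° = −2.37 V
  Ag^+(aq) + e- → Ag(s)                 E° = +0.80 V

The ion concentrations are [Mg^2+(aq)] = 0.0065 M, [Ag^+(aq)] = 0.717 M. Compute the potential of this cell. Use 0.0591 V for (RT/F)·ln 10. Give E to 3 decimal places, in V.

+3.226 V

Since E°(Ag⁺/Ag) > E°(Mg²⁺/Mg), Ag⁺/Ag serves as the cathode.
E°cell = +0.80 − (−2.37) = +3.17 V, with n = 2 electrons transferred.
For the overall reaction 2 Ag^+(aq) + Mg(s) → 2 Ag(s) + Mg^2+(aq), Q = [Mg^2+(aq)] / [Ag^+(aq)]^2 = 0.0126, giving log Q = −1.898.
E = E° − (0.0591/n)·log Q = +3.17 − (0.0591/2)(−1.898) = +3.226 V.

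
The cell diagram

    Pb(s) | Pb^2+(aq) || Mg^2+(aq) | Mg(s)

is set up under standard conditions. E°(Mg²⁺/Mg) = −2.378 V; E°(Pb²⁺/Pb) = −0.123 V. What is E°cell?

−2.255 V

By convention the left-hand electrode in cell notation is the anode (oxidation) and the right-hand electrode is the cathode (reduction).
E°cell = E°(right) − E°(left) = −2.378 − (−0.123) = −2.255 V.
The negative sign shows that, as written, the cell would require an external voltage to drive the reaction.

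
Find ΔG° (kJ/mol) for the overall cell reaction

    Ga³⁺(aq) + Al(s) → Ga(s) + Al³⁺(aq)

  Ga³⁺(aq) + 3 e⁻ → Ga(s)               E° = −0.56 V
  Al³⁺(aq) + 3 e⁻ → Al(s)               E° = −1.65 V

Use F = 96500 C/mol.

−316 kJ/mol

In the reaction as written Ga³⁺(aq) is reduced, so the Ga³⁺/Ga couple is the cathode and Al³⁺/Al is the anode.
E°cell = −0.56 − (−1.65) = +1.09 V; balancing electrons gives n = 3.
ΔG° = −nFE°cell = −(3)(96500)(+1.09) J/mol = −316 kJ/mol.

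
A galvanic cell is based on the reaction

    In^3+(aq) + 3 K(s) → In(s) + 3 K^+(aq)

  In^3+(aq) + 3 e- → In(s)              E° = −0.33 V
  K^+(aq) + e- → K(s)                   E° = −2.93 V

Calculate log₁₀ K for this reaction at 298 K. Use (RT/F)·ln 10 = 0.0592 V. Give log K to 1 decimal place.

log K = 131.8

The In³⁺/In couple is reduced (cathode); E°cell = −0.33 − (−2.93) = +2.60 V with n = 3.
At equilibrium E = 0, so log K = nE°cell / 0.0592 = (3)(+2.60) / 0.0592 = 131.8.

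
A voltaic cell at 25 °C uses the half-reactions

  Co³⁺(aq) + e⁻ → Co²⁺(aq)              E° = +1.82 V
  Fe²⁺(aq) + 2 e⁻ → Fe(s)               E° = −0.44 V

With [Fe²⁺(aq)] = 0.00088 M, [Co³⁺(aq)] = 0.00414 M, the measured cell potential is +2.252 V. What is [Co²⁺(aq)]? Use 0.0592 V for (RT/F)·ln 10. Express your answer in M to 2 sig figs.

With Co³⁺/Co²⁺ at the cathode and Fe²⁺/Fe at the anode, E°cell = +1.82 − (−0.44) = +2.26 V (n = 2).
Rearranging E = E° − (0.0592/n)·log Q gives log Q = 2(+2.26 − (+2.252))/0.0592 = 0.270.
Balancing electrons gives 2 Co³⁺(aq) + Fe(s) → 2 Co²⁺(aq) + Fe²⁺(aq); thus Q = ([Co²⁺(aq)]^2·[Fe²⁺(aq)]) / [Co³⁺(aq)]^2.
Substituting the known concentrations and solving, log [Co²⁺(aq)] = −0.720 and [Co²⁺(aq)] = 0.19 M.

0.19 M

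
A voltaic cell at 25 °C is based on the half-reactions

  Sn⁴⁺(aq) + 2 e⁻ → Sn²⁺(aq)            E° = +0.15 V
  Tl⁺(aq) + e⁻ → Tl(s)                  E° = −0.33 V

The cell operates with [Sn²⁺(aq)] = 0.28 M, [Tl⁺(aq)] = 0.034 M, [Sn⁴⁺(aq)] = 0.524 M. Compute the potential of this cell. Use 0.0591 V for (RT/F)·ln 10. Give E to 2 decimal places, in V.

+0.57 V

The Sn⁴⁺/Sn²⁺ couple has the more positive E°, so it is the cathode; Tl⁺/Tl is the anode.
E°cell = E°cat − E°an = +0.15 − (−0.33) = +0.48 V; n = 2.
Balancing gives Sn⁴⁺(aq) + 2 Tl(s) → Sn²⁺(aq) + 2 Tl⁺(aq); hence Q = ([Sn²⁺(aq)]·[Tl⁺(aq)]^2) / [Sn⁴⁺(aq)] = 0.000618 (log Q = −3.209).
By the Nernst equation, E = +0.48 − (0.0591/2)·(−3.209) = +0.57 V.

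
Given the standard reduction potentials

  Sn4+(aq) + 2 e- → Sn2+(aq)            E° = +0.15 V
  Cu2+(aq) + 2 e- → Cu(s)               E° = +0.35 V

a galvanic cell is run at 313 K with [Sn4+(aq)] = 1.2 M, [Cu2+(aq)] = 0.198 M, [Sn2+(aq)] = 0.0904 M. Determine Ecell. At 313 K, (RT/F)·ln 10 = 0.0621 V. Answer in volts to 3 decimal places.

+0.143 V

The Cu²⁺/Cu couple has the more positive E°, so it is the cathode; Sn⁴⁺/Sn²⁺ is the anode.
E°cell = +0.35 − (+0.15) = +0.20 V, with n = 2 electrons transferred.
Balancing gives Cu2+(aq) + Sn2+(aq) → Cu(s) + Sn4+(aq); hence Q = [Sn4+(aq)] / ([Cu2+(aq)]·[Sn2+(aq)]) = 67 (log Q = 1.826).
By the Nernst equation, E = +0.20 − (0.0621/2)·(1.826) = +0.143 V.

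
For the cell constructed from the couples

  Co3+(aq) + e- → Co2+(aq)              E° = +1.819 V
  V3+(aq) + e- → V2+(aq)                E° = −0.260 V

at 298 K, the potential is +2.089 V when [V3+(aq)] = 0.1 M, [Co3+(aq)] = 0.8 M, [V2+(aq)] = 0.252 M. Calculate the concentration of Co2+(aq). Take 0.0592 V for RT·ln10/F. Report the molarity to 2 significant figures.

1.4 M

Co³⁺/Co²⁺ is the cathode (higher E°); E°cell = +1.819 − (−0.260) = +2.079 V with n = 1.
Since E = E° − (0.0592/n)·log Q, log Q = n(E° − E)/0.0592 = −0.169.
Balancing electrons gives Co3+(aq) + V2+(aq) → Co2+(aq) + V3+(aq); thus Q = ([Co2+(aq)]·[V3+(aq)]) / ([Co3+(aq)]·[V2+(aq)]).
Substituting the known concentrations and solving, log [Co2+(aq)] = 0.135 and [Co2+(aq)] = 1.4 M.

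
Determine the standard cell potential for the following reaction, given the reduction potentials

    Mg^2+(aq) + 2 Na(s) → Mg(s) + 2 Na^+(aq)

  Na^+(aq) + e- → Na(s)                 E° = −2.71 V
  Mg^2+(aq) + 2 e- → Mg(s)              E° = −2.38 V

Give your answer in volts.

In the reaction as written, Mg^2+(aq) is reduced (cathode) and Na^+(aq) is produced by oxidation at the anode.
E°cell = E°(cathode) − E°(anode) = −2.38 − (−2.71) = +0.33 V.

+0.33 V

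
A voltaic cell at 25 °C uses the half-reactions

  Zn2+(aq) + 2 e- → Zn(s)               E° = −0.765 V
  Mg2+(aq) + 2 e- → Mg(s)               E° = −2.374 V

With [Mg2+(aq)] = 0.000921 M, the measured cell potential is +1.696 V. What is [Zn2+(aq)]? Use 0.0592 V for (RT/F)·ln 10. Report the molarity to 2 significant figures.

With Zn²⁺/Zn at the cathode and Mg²⁺/Mg at the anode, E°cell = −0.765 − (−2.374) = +1.609 V (n = 2).
From the Nernst equation, log Q = n(E° − E)/0.0592 = 2·(+1.609 − (+1.696))/0.0592 = −2.939.
The balanced reaction is Zn2+(aq) + Mg(s) → Zn(s) + Mg2+(aq), so Q = [Mg2+(aq)] / [Zn2+(aq)].
Solving for the unknown gives log [Zn2+(aq)] = −0.097, so [Zn2+(aq)] ≈ 0.80 M.

0.80 M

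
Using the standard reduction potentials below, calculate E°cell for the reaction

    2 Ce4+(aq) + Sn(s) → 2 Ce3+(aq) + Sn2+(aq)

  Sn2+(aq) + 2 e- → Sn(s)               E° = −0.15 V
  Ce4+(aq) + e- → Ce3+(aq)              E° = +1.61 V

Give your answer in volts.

+1.76 V

In the reaction as written, Ce4+(aq) is reduced (cathode) and Sn2+(aq) is produced by oxidation at the anode.
E°cell = E°(cathode) − E°(anode) = +1.61 − (−0.15) = +1.76 V.
The positive value indicates the reaction is spontaneous as written.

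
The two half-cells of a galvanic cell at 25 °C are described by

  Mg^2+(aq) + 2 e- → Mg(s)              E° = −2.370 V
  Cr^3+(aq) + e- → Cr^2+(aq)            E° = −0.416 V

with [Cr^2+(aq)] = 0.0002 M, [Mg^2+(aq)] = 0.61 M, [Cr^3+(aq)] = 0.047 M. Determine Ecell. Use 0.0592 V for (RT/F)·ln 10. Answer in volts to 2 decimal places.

Since E°(Cr³⁺/Cr²⁺) > E°(Mg²⁺/Mg), Cr³⁺/Cr²⁺ serves as the cathode.
The standard potential is −0.416 − (−2.370) = +1.954 V and the balanced reaction transfers n = 2 electrons.
The balanced reaction is 2 Cr^3+(aq) + Mg(s) → 2 Cr^2+(aq) + Mg^2+(aq), so Q = ([Cr^2+(aq)]^2·[Mg^2+(aq)]) / [Cr^3+(aq)]^2 = 1.1×10^−5 and log Q = −4.957.
E = E° − (0.0592/n)·log Q = +1.954 − (0.0592/2)(−4.957) = +2.10 V.

+2.10 V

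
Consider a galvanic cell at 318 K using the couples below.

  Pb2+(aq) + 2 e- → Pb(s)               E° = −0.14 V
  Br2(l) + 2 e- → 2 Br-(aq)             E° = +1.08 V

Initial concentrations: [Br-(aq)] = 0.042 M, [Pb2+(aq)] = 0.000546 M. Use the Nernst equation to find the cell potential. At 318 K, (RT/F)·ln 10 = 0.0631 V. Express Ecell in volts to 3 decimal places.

+1.410 V

Br₂/Br⁻ is reduced (cathode, E° = +1.08 V) and Pb²⁺/Pb is oxidized (anode).
E°cell = +1.08 − (−0.14) = +1.22 V, with n = 2 electrons transferred.
For the overall reaction Br2(l) + Pb(s) → 2 Br-(aq) + Pb2+(aq), Q = [Br-(aq)]^2·[Pb2+(aq)] = 9.63×10^−7, giving log Q = −6.016.
E = E° − (0.0631/n)·log Q = +1.22 − (0.0631/2)(−6.016) = +1.410 V.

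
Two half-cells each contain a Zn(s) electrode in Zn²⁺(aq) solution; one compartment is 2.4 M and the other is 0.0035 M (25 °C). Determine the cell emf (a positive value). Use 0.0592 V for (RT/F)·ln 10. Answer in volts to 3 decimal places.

For a concentration cell E°cell = 0, since both electrodes use the same couple.
The compartment with the higher Zn²⁺(aq) concentration (2.4 M) acts as the cathode; ions are reduced there and produced at the dilute (0.0035 M) anode.
With n = 2, Ecell = −(0.0592/2)·log([dilute]/[conc]) = −(0.0592/2)·log(0.0035/2.4) = +0.084 V.

0.084 V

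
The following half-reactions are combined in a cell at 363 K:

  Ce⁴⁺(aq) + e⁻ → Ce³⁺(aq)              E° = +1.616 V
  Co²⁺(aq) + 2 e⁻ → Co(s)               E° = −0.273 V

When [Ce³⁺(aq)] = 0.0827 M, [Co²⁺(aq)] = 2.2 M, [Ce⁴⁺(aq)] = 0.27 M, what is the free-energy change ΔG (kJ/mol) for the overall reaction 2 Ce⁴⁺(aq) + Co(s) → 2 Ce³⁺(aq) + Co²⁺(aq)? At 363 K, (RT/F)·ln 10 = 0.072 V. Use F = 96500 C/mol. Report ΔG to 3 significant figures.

The standard cell potential is +1.616 − (−0.273) = +1.889 V, with n = 2 electrons in the balanced equation.
Here Q = ([Ce³⁺(aq)]^2·[Co²⁺(aq)]) / [Ce⁴⁺(aq)]^2 = 0.206 (log Q = −0.685), giving E = +1.889 − (0.072/2)·(−0.685) = +1.9137 V.
Finally ΔG = −nFE = −(2)(96500 C/mol)(+1.9137 V) = −369 kJ/mol.

−369 kJ/mol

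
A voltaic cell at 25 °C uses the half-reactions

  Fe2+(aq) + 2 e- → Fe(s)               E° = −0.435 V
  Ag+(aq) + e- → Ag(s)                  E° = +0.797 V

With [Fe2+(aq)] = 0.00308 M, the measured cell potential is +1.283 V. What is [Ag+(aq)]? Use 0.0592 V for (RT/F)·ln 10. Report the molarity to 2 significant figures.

With Ag⁺/Ag at the cathode and Fe²⁺/Fe at the anode, E°cell = +0.797 − (−0.435) = +1.232 V (n = 2).
From the Nernst equation, log Q = n(E° − E)/0.0592 = 2·(+1.232 − (+1.283))/0.0592 = −1.723.
Balancing electrons gives 2 Ag+(aq) + Fe(s) → 2 Ag(s) + Fe2+(aq); thus Q = [Fe2+(aq)] / [Ag+(aq)]^2.
Isolating [Ag+(aq)] in Q = 10^{−1.723} yields log [Ag+(aq)] = −0.394, i.e. 0.40 M.

0.40 M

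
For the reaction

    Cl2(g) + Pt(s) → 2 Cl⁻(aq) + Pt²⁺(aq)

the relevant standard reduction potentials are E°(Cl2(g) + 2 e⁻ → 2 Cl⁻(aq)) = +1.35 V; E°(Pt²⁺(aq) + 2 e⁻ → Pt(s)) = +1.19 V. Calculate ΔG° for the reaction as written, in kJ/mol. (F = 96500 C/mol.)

−30.9 kJ/mol

In the reaction as written Cl2(g) is reduced, so the Cl₂/Cl⁻ couple is the cathode and Pt²⁺/Pt is the anode.
E°cell = +1.35 − (+1.19) = +0.16 V; balancing electrons gives n = 2.
ΔG° = −nFE°cell = −(2)(96500)(+0.16) J/mol = −30.9 kJ/mol.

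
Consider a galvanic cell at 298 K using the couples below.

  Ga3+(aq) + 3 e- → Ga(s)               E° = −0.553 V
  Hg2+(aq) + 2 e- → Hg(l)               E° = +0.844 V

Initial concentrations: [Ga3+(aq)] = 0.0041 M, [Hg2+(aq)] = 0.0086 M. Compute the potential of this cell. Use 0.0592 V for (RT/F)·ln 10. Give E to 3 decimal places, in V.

+1.383 V

Since E°(Hg²⁺/Hg) > E°(Ga³⁺/Ga), Hg²⁺/Hg serves as the cathode.
The standard potential is +0.844 − (−0.553) = +1.397 V and the balanced reaction transfers n = 6 electrons.
For the overall reaction 3 Hg2+(aq) + 2 Ga(s) → 3 Hg(l) + 2 Ga3+(aq), Q = [Ga3+(aq)]^2 / [Hg2+(aq)]^3 = 26.4, giving log Q = 1.422.
E = E° − (0.0592/n)·log Q = +1.397 − (0.0592/6)(1.422) = +1.383 V.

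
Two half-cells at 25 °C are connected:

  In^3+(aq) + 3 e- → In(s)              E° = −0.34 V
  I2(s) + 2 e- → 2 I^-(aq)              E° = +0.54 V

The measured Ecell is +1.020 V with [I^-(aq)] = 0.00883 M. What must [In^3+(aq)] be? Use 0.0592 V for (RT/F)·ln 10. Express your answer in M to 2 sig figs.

0.12 M

I₂/I⁻ is the cathode (higher E°); E°cell = +0.54 − (−0.34) = +0.88 V with n = 6.
Rearranging E = E° − (0.0592/n)·log Q gives log Q = 6(+0.88 − (+1.020))/0.0592 = −14.189.
For 3 I2(s) + 2 In(s) → 6 I^-(aq) + 2 In^3+(aq), the reaction quotient is Q = [I^-(aq)]^6·[In^3+(aq)]^2.
Isolating [In^3+(aq)] in Q = 10^{−14.189} yields log [In^3+(aq)] = −0.932, i.e. 0.12 M.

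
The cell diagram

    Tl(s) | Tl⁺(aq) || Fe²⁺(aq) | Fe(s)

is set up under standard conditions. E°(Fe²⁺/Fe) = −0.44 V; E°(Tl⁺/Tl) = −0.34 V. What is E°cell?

−0.10 V

By convention the left-hand electrode in cell notation is the anode (oxidation) and the right-hand electrode is the cathode (reduction).
E°cell = E°(right) − E°(left) = −0.44 − (−0.34) = −0.10 V.
The negative sign shows that, as written, the cell would require an external voltage to drive the reaction.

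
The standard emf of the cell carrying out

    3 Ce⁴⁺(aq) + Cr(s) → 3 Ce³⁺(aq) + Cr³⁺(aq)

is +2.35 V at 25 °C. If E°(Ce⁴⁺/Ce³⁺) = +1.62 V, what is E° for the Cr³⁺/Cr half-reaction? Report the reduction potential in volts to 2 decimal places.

−0.73 V

In the reaction as written the Ce⁴⁺/Ce³⁺ couple is reduced (cathode) and Cr³⁺/Cr is oxidized (anode), so E°cell = E°(Ce⁴⁺/Ce³⁺) − E°(Cr³⁺/Cr).
E°(Cr³⁺/Cr) = E°(cathode) − E°cell = +1.62 − (+2.35) = −0.73 V.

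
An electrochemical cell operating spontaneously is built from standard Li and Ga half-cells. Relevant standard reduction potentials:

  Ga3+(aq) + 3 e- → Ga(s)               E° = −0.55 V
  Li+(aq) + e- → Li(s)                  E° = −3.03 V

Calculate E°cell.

The Ga³⁺/Ga couple has the higher E°, so Ga ion is reduced (cathode) and Li is oxidized (anode).
E°cell = E°(cathode) − E°(anode) = −0.55 − (−3.03) = +2.48 V.

+2.48 V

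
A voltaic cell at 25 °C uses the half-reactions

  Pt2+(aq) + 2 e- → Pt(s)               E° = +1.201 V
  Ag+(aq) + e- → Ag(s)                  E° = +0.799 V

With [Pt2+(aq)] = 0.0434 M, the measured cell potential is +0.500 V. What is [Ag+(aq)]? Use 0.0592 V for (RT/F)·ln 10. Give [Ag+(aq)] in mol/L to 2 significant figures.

0.0046 M

With Pt²⁺/Pt at the cathode and Ag⁺/Ag at the anode, E°cell = +1.201 − (+0.799) = +0.402 V (n = 2).
From the Nernst equation, log Q = n(E° − E)/0.0592 = 2·(+0.402 − (+0.500))/0.0592 = −3.311.
The balanced reaction is Pt2+(aq) + 2 Ag(s) → Pt(s) + 2 Ag+(aq), so Q = [Ag+(aq)]^2 / [Pt2+(aq)].
Substituting the known concentrations and solving, log [Ag+(aq)] = −2.337 and [Ag+(aq)] = 0.0046 M.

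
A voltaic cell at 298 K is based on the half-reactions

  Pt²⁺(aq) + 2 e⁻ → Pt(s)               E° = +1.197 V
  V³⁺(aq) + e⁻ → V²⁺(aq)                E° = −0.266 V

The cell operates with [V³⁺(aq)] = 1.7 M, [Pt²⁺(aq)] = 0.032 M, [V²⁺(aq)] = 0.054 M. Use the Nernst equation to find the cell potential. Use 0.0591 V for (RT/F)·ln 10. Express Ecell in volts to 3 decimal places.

Pt²⁺/Pt is reduced (cathode, E° = +1.197 V) and V³⁺/V²⁺ is oxidized (anode).
E°cell = E°cat − E°an = +1.197 − (−0.266) = +1.463 V; n = 2.
Balancing gives Pt²⁺(aq) + 2 V²⁺(aq) → Pt(s) + 2 V³⁺(aq); hence Q = [V³⁺(aq)]^2 / ([Pt²⁺(aq)]·[V²⁺(aq)]^2) = 3.1×10^4 (log Q = 4.491).
E = E° − (0.0591/n)·log Q = +1.463 − (0.0591/2)(4.491) = +1.330 V.

+1.330 V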